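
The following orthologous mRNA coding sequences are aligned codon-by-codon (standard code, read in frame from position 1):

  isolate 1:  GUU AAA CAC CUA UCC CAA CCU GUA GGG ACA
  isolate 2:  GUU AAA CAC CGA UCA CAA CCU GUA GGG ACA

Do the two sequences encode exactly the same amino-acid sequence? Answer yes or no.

Codon 1: GUU Val / GUU Val — identical.
Codon 2: AAA Lys / AAA Lys — identical.
Codon 3: CAC His / CAC His — identical.
Codon 4: CUA Leu / CGA Arg — nonsynonymous.
Codon 5: UCC Ser / UCA Ser — synonymous.
Codon 6: CAA Gln / CAA Gln — identical.
Codon 7: CCU Pro / CCU Pro — identical.
Codon 8: GUA Val / GUA Val — identical.
Codon 9: GGG Gly / GGG Gly — identical.
Codon 10: ACA Thr / ACA Thr — identical.
Nonsynonymous differences: 1 → different protein.

no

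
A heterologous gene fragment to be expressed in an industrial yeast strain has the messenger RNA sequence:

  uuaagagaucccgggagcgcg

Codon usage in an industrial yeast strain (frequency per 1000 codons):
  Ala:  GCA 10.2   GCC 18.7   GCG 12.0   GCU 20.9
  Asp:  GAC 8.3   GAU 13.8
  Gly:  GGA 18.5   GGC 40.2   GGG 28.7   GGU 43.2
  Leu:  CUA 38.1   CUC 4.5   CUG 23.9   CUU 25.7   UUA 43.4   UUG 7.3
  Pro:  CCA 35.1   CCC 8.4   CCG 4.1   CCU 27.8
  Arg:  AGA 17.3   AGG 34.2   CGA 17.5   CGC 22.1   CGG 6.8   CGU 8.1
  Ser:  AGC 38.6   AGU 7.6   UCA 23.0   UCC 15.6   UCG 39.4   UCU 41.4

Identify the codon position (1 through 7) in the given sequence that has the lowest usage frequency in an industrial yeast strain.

Codon 1 UUA (Leu): 43.4 per 1000.
Codon 2 AGA (Arg): 17.3 per 1000.
Codon 3 GAU (Asp): 13.8 per 1000.
Codon 4 CCC (Pro): 8.4 per 1000.
Codon 5 GGG (Gly): 28.7 per 1000.
Codon 6 AGC (Ser): 38.6 per 1000.
Codon 7 GCG (Ala): 12.0 per 1000.
Lowest frequency is 8.4 at codon 4.

4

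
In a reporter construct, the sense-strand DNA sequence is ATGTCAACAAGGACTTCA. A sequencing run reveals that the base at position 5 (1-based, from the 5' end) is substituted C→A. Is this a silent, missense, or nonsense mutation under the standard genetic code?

Position 5 falls in codon 2: TCA → Ser.
After the substitution the codon is TAA → Stop.
The new codon is a stop codon, so this is a nonsense mutation.

nonsense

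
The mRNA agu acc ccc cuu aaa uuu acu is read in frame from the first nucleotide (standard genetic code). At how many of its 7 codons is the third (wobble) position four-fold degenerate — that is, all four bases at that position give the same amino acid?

Codon 1 AGU (Ser): third position 2-fold.
Codon 2 ACC (Thr): third position 4-fold.
Codon 3 CCC (Pro): third position 4-fold.
Codon 4 CUU (Leu): third position 4-fold.
Codon 5 AAA (Lys): third position 2-fold.
Codon 6 UUU (Phe): third position 2-fold.
Codon 7 ACU (Thr): third position 4-fold.
Four-fold degenerate third positions: 4.

4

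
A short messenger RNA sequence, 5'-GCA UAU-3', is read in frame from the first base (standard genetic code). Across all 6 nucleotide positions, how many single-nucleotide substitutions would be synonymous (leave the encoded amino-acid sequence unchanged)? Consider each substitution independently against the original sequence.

4

Codon 1 (GCA, Ala): 3 synonymous substitutions.
Codon 2 (UAU, Tyr): 1 synonymous substitution.
Total: 3 + 1 = 4.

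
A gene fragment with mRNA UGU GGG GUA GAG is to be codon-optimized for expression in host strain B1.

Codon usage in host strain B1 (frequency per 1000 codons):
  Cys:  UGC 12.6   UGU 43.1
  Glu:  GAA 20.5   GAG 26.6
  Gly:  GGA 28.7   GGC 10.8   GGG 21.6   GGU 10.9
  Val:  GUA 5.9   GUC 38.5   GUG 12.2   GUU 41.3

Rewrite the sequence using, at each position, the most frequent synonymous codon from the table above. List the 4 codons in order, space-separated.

UGU GGA GUU GAG

Codon 1 (Cys): best is UGU at 43.1.
Codon 2 (Gly): best is GGA at 28.7.
Codon 3 (Val): best is GUU at 41.3.
Codon 4 (Glu): best is GAG at 26.6.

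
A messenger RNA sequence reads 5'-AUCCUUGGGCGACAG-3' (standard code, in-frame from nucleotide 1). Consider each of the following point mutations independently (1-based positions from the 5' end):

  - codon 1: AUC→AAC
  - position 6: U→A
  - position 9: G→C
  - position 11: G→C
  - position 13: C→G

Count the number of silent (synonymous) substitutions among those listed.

Codon 1: AUC (Ile) → AAC (Asn) — missense.
Codon 2: CUU (Leu) → CUA (Leu) — synonymous.
Codon 3: GGG (Gly) → GGC (Gly) — synonymous.
Codon 4: CGA (Arg) → CCA (Pro) — missense.
Codon 5: CAG (Gln) → GAG (Glu) — missense.
Synonymous: 2 of 5.

2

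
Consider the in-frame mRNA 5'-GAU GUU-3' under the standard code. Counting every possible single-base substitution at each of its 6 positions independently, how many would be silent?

4

Codon 1 (GAU, Asp): 1 synonymous substitution.
Codon 2 (GUU, Val): 3 synonymous substitutions.
Total: 1 + 3 = 4.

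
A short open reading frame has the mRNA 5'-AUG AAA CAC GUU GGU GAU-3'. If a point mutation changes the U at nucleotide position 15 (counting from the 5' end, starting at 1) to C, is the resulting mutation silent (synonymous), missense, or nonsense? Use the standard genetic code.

silent

Position 15 falls in codon 5: GGU → Gly.
After the substitution the codon is GGC → Gly.
Both encode Gly, so the change is synonymous.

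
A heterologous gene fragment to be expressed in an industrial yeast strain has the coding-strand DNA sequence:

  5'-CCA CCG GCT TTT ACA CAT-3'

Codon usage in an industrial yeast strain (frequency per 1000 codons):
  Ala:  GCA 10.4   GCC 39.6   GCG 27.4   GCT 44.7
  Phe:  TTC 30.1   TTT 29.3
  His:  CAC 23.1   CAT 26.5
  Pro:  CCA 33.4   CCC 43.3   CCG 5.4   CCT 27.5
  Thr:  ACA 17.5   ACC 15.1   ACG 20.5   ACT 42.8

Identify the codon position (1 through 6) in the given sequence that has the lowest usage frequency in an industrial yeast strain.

Codon 1 CCA (Pro): 33.4 per 1000.
Codon 2 CCG (Pro): 5.4 per 1000.
Codon 3 GCT (Ala): 44.7 per 1000.
Codon 4 TTT (Phe): 29.3 per 1000.
Codon 5 ACA (Thr): 17.5 per 1000.
Codon 6 CAT (His): 26.5 per 1000.
Lowest frequency is 5.4 at codon 2.

2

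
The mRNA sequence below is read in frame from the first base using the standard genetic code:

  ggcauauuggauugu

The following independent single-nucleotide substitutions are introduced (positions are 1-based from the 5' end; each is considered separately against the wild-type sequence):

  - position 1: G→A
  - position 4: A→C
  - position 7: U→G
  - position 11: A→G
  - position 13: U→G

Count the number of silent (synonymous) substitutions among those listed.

0

Codon 1: GGC (Gly) → AGC (Ser) — missense.
Codon 2: AUA (Ile) → CUA (Leu) — missense.
Codon 3: UUG (Leu) → GUG (Val) — missense.
Codon 4: GAU (Asp) → GGU (Gly) — missense.
Codon 5: UGU (Cys) → GGU (Gly) — missense.
Synonymous: 0 of 5.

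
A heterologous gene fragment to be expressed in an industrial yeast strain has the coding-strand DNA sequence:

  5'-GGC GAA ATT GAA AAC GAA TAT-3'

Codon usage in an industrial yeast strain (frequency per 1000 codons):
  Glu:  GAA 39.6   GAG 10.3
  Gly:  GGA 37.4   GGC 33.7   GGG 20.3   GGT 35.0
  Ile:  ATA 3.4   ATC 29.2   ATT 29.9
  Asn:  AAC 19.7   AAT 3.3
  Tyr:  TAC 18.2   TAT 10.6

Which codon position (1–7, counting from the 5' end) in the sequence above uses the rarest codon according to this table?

Codon 1 GGC (Gly): 33.7 per 1000.
Codon 2 GAA (Glu): 39.6 per 1000.
Codon 3 ATT (Ile): 29.9 per 1000.
Codon 4 GAA (Glu): 39.6 per 1000.
Codon 5 AAC (Asn): 19.7 per 1000.
Codon 6 GAA (Glu): 39.6 per 1000.
Codon 7 TAT (Tyr): 10.6 per 1000.
Lowest frequency is 10.6 at codon 7.

7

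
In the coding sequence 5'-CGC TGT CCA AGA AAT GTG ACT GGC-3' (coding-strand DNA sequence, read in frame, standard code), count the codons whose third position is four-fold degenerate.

Codon 1 CGC (Arg): third position 4-fold.
Codon 2 TGT (Cys): third position 2-fold.
Codon 3 CCA (Pro): third position 4-fold.
Codon 4 AGA (Arg): third position 2-fold.
Codon 5 AAT (Asn): third position 2-fold.
Codon 6 GTG (Val): third position 4-fold.
Codon 7 ACT (Thr): third position 4-fold.
Codon 8 GGC (Gly): third position 4-fold.
Four-fold degenerate third positions: 5.

5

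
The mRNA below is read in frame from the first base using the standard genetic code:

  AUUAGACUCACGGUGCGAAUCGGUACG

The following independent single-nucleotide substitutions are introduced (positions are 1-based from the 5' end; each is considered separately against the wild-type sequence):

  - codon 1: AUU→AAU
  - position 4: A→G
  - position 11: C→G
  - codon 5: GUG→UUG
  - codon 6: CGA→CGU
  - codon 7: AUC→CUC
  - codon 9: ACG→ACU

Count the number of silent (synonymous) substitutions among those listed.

Codon 1: AUU (Ile) → AAU (Asn) — missense.
Codon 2: AGA (Arg) → GGA (Gly) — missense.
Codon 4: ACG (Thr) → AGG (Arg) — missense.
Codon 5: GUG (Val) → UUG (Leu) — missense.
Codon 6: CGA (Arg) → CGU (Arg) — synonymous.
Codon 7: AUC (Ile) → CUC (Leu) — missense.
Codon 9: ACG (Thr) → ACU (Thr) — synonymous.
Synonymous: 2 of 7.

2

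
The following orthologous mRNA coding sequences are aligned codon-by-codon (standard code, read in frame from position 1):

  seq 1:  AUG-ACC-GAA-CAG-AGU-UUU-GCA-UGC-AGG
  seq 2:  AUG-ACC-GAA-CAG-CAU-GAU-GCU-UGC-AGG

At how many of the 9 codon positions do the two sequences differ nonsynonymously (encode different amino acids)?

2

Codon 1: AUG Met / AUG Met — identical.
Codon 2: ACC Thr / ACC Thr — identical.
Codon 3: GAA Glu / GAA Glu — identical.
Codon 4: CAG Gln / CAG Gln — identical.
Codon 5: AGU Ser / CAU His — nonsynonymous.
Codon 6: UUU Phe / GAU Asp — nonsynonymous.
Codon 7: GCA Ala / GCU Ala — synonymous.
Codon 8: UGC Cys / UGC Cys — identical.
Codon 9: AGG Arg / AGG Arg — identical.
Nonsynonymous differences: 2.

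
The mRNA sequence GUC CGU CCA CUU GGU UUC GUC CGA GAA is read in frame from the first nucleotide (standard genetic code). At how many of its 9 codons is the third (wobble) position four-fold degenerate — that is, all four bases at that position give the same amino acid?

Codon 1 GUC (Val): third position 4-fold.
Codon 2 CGU (Arg): third position 4-fold.
Codon 3 CCA (Pro): third position 4-fold.
Codon 4 CUU (Leu): third position 4-fold.
Codon 5 GGU (Gly): third position 4-fold.
Codon 6 UUC (Phe): third position 2-fold.
Codon 7 GUC (Val): third position 4-fold.
Codon 8 CGA (Arg): third position 4-fold.
Codon 9 GAA (Glu): third position 2-fold.
Four-fold degenerate third positions: 7.

7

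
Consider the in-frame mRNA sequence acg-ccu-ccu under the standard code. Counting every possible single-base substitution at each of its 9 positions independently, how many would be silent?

Codon 1 (ACG, Thr): 3 synonymous substitutions.
Codon 2 (CCU, Pro): 3 synonymous substitutions.
Codon 3 (CCU, Pro): 3 synonymous substitutions.
Total: 3 + 3 + 3 = 9.

9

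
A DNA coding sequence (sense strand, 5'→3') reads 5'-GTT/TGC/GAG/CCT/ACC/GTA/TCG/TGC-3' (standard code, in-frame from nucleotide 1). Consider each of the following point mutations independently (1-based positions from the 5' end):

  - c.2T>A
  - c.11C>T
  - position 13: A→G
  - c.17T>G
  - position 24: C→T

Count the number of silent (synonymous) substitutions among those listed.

Codon 1: GTT (Val) → GAT (Asp) — missense.
Codon 4: CCT (Pro) → CTT (Leu) — missense.
Codon 5: ACC (Thr) → GCC (Ala) — missense.
Codon 6: GTA (Val) → GGA (Gly) — missense.
Codon 8: TGC (Cys) → TGT (Cys) — synonymous.
Synonymous: 1 of 5.

1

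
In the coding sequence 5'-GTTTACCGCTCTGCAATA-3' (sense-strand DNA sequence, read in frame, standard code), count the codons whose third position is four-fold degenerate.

4

Codon 1 GTT (Val): third position 4-fold.
Codon 2 TAC (Tyr): third position 2-fold.
Codon 3 CGC (Arg): third position 4-fold.
Codon 4 TCT (Ser): third position 4-fold.
Codon 5 GCA (Ala): third position 4-fold.
Codon 6 ATA (Ile): third position 3-fold.
Four-fold degenerate third positions: 4.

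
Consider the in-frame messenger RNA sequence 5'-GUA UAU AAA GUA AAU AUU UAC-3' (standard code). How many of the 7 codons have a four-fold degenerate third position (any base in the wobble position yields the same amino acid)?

Codon 1 GUA (Val): third position 4-fold.
Codon 2 UAU (Tyr): third position 2-fold.
Codon 3 AAA (Lys): third position 2-fold.
Codon 4 GUA (Val): third position 4-fold.
Codon 5 AAU (Asn): third position 2-fold.
Codon 6 AUU (Ile): third position 3-fold.
Codon 7 UAC (Tyr): third position 2-fold.
Four-fold degenerate third positions: 2.

2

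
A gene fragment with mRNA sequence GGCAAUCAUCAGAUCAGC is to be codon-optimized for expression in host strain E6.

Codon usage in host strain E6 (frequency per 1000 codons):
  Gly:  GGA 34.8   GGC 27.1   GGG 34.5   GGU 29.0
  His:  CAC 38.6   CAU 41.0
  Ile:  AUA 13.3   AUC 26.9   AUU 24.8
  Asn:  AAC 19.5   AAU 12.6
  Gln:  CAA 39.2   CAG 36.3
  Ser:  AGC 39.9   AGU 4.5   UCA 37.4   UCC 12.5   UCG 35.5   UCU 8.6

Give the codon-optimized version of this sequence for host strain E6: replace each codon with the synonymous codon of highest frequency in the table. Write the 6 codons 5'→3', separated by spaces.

Codon 1 (Gly): best is GGA at 34.8.
Codon 2 (Asn): best is AAC at 19.5.
Codon 3 (His): best is CAU at 41.0.
Codon 4 (Gln): best is CAA at 39.2.
Codon 5 (Ile): best is AUC at 26.9.
Codon 6 (Ser): best is AGC at 39.9.

GGA AAC CAU CAA AUC AGC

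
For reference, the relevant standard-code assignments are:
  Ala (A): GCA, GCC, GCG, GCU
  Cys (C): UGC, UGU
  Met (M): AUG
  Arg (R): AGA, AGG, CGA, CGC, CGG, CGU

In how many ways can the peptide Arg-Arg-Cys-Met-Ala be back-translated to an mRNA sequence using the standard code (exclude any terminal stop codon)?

Arg: 6 codons.
Arg: 6 codons.
Cys: 2 codons.
Met: 1 codon.
Ala: 4 codons.
6 × 6 × 2 × 1 × 4 = 288.

288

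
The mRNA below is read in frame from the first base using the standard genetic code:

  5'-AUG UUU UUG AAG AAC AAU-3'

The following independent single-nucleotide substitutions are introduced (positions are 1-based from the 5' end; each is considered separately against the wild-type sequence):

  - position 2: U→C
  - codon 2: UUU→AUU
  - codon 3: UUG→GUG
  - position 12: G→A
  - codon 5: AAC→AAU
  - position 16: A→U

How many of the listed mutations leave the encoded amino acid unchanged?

Codon 1: AUG (Met) → ACG (Thr) — missense.
Codon 2: UUU (Phe) → AUU (Ile) — missense.
Codon 3: UUG (Leu) → GUG (Val) — missense.
Codon 4: AAG (Lys) → AAA (Lys) — synonymous.
Codon 5: AAC (Asn) → AAU (Asn) — synonymous.
Codon 6: AAU (Asn) → UAU (Tyr) — missense.
Synonymous: 2 of 6.

2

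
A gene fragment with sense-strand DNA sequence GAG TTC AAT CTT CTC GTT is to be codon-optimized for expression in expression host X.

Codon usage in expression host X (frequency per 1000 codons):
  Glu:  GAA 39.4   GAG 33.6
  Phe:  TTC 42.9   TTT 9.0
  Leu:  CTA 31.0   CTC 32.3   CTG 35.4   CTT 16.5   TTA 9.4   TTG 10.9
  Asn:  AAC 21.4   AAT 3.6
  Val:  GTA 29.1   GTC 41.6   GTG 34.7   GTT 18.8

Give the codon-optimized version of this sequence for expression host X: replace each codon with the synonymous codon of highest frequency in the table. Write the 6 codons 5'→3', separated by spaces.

GAA TTC AAC CTG CTG GTC

Codon 1 (Glu): best is GAA at 39.4.
Codon 2 (Phe): best is TTC at 42.9.
Codon 3 (Asn): best is AAC at 21.4.
Codon 4 (Leu): best is CTG at 35.4.
Codon 5 (Leu): best is CTG at 35.4.
Codon 6 (Val): best is GTC at 41.6.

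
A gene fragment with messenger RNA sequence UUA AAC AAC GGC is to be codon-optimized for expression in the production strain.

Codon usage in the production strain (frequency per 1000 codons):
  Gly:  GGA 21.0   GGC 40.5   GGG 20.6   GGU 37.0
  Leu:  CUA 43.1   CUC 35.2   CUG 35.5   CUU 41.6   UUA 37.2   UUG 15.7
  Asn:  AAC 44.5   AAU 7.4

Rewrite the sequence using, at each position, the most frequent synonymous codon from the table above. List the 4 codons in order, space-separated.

Codon 1 (Leu): best is CUA at 43.1.
Codon 2 (Asn): best is AAC at 44.5.
Codon 3 (Asn): best is AAC at 44.5.
Codon 4 (Gly): best is GGC at 40.5.

CUA AAC AAC GGC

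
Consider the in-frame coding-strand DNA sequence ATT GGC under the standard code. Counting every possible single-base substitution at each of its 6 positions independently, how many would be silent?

Codon 1 (ATT, Ile): 2 synonymous substitutions.
Codon 2 (GGC, Gly): 3 synonymous substitutions.
Total: 2 + 3 = 5.

5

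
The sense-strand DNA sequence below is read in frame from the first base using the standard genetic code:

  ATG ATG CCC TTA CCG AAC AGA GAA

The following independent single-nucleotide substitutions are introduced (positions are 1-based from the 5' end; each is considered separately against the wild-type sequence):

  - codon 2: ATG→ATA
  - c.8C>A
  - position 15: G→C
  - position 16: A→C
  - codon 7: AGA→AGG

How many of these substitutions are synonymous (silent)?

Codon 2: ATG (Met) → ATA (Ile) — missense.
Codon 3: CCC (Pro) → CAC (His) — missense.
Codon 5: CCG (Pro) → CCC (Pro) — synonymous.
Codon 6: AAC (Asn) → CAC (His) — missense.
Codon 7: AGA (Arg) → AGG (Arg) — synonymous.
Synonymous: 2 of 5.

2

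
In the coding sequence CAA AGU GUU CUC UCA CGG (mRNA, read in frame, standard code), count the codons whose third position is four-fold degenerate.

Codon 1 CAA (Gln): third position 2-fold.
Codon 2 AGU (Ser): third position 2-fold.
Codon 3 GUU (Val): third position 4-fold.
Codon 4 CUC (Leu): third position 4-fold.
Codon 5 UCA (Ser): third position 4-fold.
Codon 6 CGG (Arg): third position 4-fold.
Four-fold degenerate third positions: 4.

4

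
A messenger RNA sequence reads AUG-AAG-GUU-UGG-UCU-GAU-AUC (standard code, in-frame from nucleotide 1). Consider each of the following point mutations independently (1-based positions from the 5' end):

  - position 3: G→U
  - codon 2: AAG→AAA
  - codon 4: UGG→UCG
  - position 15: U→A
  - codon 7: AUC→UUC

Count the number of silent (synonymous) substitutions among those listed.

Codon 1: AUG (Met) → AUU (Ile) — missense.
Codon 2: AAG (Lys) → AAA (Lys) — synonymous.
Codon 4: UGG (Trp) → UCG (Ser) — missense.
Codon 5: UCU (Ser) → UCA (Ser) — synonymous.
Codon 7: AUC (Ile) → UUC (Phe) — missense.
Synonymous: 2 of 5.

2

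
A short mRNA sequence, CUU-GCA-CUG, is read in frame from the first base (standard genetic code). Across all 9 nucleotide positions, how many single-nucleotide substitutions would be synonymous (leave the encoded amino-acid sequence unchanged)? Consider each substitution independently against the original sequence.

Codon 1 (CUU, Leu): 3 synonymous substitutions.
Codon 2 (GCA, Ala): 3 synonymous substitutions.
Codon 3 (CUG, Leu): 4 synonymous substitutions.
Total: 3 + 3 + 4 = 10.

10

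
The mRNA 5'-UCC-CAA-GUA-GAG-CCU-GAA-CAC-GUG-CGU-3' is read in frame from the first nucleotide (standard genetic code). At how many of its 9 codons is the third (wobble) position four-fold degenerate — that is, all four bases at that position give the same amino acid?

Codon 1 UCC (Ser): third position 4-fold.
Codon 2 CAA (Gln): third position 2-fold.
Codon 3 GUA (Val): third position 4-fold.
Codon 4 GAG (Glu): third position 2-fold.
Codon 5 CCU (Pro): third position 4-fold.
Codon 6 GAA (Glu): third position 2-fold.
Codon 7 CAC (His): third position 2-fold.
Codon 8 GUG (Val): third position 4-fold.
Codon 9 CGU (Arg): third position 4-fold.
Four-fold degenerate third positions: 5.

5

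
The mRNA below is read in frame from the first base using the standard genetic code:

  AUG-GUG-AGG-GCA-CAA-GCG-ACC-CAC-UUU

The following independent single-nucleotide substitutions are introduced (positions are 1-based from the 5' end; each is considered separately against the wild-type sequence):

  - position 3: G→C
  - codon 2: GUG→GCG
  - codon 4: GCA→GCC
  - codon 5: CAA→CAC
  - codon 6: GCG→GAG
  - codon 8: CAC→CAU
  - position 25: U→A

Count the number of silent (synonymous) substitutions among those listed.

2

Codon 1: AUG (Met) → AUC (Ile) — missense.
Codon 2: GUG (Val) → GCG (Ala) — missense.
Codon 4: GCA (Ala) → GCC (Ala) — synonymous.
Codon 5: CAA (Gln) → CAC (His) — missense.
Codon 6: GCG (Ala) → GAG (Glu) — missense.
Codon 8: CAC (His) → CAU (His) — synonymous.
Codon 9: UUU (Phe) → AUU (Ile) — missense.
Synonymous: 2 of 7.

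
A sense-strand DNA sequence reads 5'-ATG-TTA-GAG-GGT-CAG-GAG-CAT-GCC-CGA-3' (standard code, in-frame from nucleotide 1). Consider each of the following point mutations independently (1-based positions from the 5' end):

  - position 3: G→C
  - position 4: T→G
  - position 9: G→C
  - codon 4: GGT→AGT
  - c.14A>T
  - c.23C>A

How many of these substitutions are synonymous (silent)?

Codon 1: ATG (Met) → ATC (Ile) — missense.
Codon 2: TTA (Leu) → GTA (Val) — missense.
Codon 3: GAG (Glu) → GAC (Asp) — missense.
Codon 4: GGT (Gly) → AGT (Ser) — missense.
Codon 5: CAG (Gln) → CTG (Leu) — missense.
Codon 8: GCC (Ala) → GAC (Asp) — missense.
Synonymous: 0 of 6.

0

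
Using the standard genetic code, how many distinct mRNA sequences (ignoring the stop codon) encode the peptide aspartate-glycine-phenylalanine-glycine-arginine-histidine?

Asp: 2 codons.
Gly: 4 codons.
Phe: 2 codons.
Gly: 4 codons.
Arg: 6 codons.
His: 2 codons.
2 × 4 × 2 × 4 × 6 × 2 = 768.

768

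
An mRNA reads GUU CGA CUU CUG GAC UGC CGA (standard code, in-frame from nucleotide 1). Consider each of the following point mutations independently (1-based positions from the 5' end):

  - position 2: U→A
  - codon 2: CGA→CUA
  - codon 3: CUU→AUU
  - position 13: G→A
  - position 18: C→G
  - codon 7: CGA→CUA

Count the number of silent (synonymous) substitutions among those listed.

Codon 1: GUU (Val) → GAU (Asp) — missense.
Codon 2: CGA (Arg) → CUA (Leu) — missense.
Codon 3: CUU (Leu) → AUU (Ile) — missense.
Codon 5: GAC (Asp) → AAC (Asn) — missense.
Codon 6: UGC (Cys) → UGG (Trp) — missense.
Codon 7: CGA (Arg) → CUA (Leu) — missense.
Synonymous: 0 of 6.

0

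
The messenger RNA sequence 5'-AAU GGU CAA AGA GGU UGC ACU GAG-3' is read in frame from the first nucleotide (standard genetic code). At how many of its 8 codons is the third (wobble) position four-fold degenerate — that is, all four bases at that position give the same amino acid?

Codon 1 AAU (Asn): third position 2-fold.
Codon 2 GGU (Gly): third position 4-fold.
Codon 3 CAA (Gln): third position 2-fold.
Codon 4 AGA (Arg): third position 2-fold.
Codon 5 GGU (Gly): third position 4-fold.
Codon 6 UGC (Cys): third position 2-fold.
Codon 7 ACU (Thr): third position 4-fold.
Codon 8 GAG (Glu): third position 2-fold.
Four-fold degenerate third positions: 3.

3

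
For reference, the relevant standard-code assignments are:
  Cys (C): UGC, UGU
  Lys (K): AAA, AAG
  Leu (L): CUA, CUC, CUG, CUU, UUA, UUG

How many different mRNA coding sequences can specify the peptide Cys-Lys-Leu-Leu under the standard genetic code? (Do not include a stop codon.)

144

Cys: 2 codons.
Lys: 2 codons.
Leu: 6 codons.
Leu: 6 codons.
2 × 2 × 6 × 6 = 144.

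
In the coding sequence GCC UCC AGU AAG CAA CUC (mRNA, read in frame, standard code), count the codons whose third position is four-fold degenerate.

3

Codon 1 GCC (Ala): third position 4-fold.
Codon 2 UCC (Ser): third position 4-fold.
Codon 3 AGU (Ser): third position 2-fold.
Codon 4 AAG (Lys): third position 2-fold.
Codon 5 CAA (Gln): third position 2-fold.
Codon 6 CUC (Leu): third position 4-fold.
Four-fold degenerate third positions: 3.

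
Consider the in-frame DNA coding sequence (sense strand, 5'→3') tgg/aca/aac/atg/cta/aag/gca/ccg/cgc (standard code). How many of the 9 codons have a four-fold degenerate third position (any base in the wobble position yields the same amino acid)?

Codon 1 TGG (Trp): third position 1-fold.
Codon 2 ACA (Thr): third position 4-fold.
Codon 3 AAC (Asn): third position 2-fold.
Codon 4 ATG (Met): third position 1-fold.
Codon 5 CTA (Leu): third position 4-fold.
Codon 6 AAG (Lys): third position 2-fold.
Codon 7 GCA (Ala): third position 4-fold.
Codon 8 CCG (Pro): third position 4-fold.
Codon 9 CGC (Arg): third position 4-fold.
Four-fold degenerate third positions: 5.

5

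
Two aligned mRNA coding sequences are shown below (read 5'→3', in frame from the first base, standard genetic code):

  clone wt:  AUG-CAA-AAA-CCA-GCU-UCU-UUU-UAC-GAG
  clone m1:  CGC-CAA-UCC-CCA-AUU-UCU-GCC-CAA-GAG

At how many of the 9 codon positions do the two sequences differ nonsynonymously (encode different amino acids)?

5

Codon 1: AUG Met / CGC Arg — nonsynonymous.
Codon 2: CAA Gln / CAA Gln — identical.
Codon 3: AAA Lys / UCC Ser — nonsynonymous.
Codon 4: CCA Pro / CCA Pro — identical.
Codon 5: GCU Ala / AUU Ile — nonsynonymous.
Codon 6: UCU Ser / UCU Ser — identical.
Codon 7: UUU Phe / GCC Ala — nonsynonymous.
Codon 8: UAC Tyr / CAA Gln — nonsynonymous.
Codon 9: GAG Glu / GAG Glu — identical.
Nonsynonymous differences: 5.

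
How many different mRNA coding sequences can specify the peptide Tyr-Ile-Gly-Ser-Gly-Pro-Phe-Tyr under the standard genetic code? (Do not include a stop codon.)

Tyr: 2 codons.
Ile: 3 codons.
Gly: 4 codons.
Ser: 6 codons.
Gly: 4 codons.
Pro: 4 codons.
Phe: 2 codons.
Tyr: 2 codons.
2 × 3 × 4 × 6 × 4 × 4 × 2 × 2 = 9216.

9216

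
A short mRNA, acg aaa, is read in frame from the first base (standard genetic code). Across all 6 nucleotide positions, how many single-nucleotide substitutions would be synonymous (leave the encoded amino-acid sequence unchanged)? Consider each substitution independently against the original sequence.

Codon 1 (ACG, Thr): 3 synonymous substitutions.
Codon 2 (AAA, Lys): 1 synonymous substitution.
Total: 3 + 1 = 4.

4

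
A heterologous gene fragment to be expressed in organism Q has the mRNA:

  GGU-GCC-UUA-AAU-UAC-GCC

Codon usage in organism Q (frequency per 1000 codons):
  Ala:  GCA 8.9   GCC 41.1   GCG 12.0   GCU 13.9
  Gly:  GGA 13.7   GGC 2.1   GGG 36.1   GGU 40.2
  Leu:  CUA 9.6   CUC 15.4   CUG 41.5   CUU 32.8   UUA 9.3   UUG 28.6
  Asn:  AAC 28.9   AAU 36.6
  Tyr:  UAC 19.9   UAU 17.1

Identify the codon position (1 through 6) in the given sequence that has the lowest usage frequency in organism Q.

3

Codon 1 GGU (Gly): 40.2 per 1000.
Codon 2 GCC (Ala): 41.1 per 1000.
Codon 3 UUA (Leu): 9.3 per 1000.
Codon 4 AAU (Asn): 36.6 per 1000.
Codon 5 UAC (Tyr): 19.9 per 1000.
Codon 6 GCC (Ala): 41.1 per 1000.
Lowest frequency is 9.3 at codon 3.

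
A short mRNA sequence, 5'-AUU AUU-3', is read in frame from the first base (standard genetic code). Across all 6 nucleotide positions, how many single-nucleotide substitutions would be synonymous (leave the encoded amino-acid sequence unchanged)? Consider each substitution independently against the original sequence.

4

Codon 1 (AUU, Ile): 2 synonymous substitutions.
Codon 2 (AUU, Ile): 2 synonymous substitutions.
Total: 2 + 2 = 4.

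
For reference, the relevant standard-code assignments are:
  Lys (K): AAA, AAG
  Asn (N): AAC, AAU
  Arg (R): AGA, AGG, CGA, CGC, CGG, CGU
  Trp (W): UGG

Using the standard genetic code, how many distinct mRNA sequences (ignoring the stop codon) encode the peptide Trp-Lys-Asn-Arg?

Trp: 1 codon.
Lys: 2 codons.
Asn: 2 codons.
Arg: 6 codons.
1 × 2 × 2 × 6 = 24.

24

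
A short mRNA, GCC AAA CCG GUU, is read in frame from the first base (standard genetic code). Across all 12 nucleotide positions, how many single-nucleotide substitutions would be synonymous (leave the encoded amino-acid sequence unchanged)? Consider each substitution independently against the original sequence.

10

Codon 1 (GCC, Ala): 3 synonymous substitutions.
Codon 2 (AAA, Lys): 1 synonymous substitution.
Codon 3 (CCG, Pro): 3 synonymous substitutions.
Codon 4 (GUU, Val): 3 synonymous substitutions.
Total: 3 + 1 + 3 + 3 = 10.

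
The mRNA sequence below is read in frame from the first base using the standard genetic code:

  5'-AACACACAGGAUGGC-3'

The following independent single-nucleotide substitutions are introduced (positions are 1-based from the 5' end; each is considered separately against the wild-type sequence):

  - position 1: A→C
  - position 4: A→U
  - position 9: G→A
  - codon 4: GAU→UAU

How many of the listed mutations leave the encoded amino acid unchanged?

1

Codon 1: AAC (Asn) → CAC (His) — missense.
Codon 2: ACA (Thr) → UCA (Ser) — missense.
Codon 3: CAG (Gln) → CAA (Gln) — synonymous.
Codon 4: GAU (Asp) → UAU (Tyr) — missense.
Synonymous: 1 of 4.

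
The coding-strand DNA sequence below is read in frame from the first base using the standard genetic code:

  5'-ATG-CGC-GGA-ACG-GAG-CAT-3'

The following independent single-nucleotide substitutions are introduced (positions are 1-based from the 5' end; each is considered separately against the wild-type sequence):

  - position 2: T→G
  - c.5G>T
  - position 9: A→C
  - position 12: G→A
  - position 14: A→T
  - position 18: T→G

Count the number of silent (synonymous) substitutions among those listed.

2

Codon 1: ATG (Met) → AGG (Arg) — missense.
Codon 2: CGC (Arg) → CTC (Leu) — missense.
Codon 3: GGA (Gly) → GGC (Gly) — synonymous.
Codon 4: ACG (Thr) → ACA (Thr) — synonymous.
Codon 5: GAG (Glu) → GTG (Val) — missense.
Codon 6: CAT (His) → CAG (Gln) — missense.
Synonymous: 2 of 6.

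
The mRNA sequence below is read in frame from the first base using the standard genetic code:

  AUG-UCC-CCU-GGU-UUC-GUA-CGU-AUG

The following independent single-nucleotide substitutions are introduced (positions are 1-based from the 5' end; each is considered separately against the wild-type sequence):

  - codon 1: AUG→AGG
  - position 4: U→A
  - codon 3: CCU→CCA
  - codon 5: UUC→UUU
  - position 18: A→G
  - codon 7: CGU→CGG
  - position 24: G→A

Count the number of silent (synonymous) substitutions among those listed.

Codon 1: AUG (Met) → AGG (Arg) — missense.
Codon 2: UCC (Ser) → ACC (Thr) — missense.
Codon 3: CCU (Pro) → CCA (Pro) — synonymous.
Codon 5: UUC (Phe) → UUU (Phe) — synonymous.
Codon 6: GUA (Val) → GUG (Val) — synonymous.
Codon 7: CGU (Arg) → CGG (Arg) — synonymous.
Codon 8: AUG (Met) → AUA (Ile) — missense.
Synonymous: 4 of 7.

4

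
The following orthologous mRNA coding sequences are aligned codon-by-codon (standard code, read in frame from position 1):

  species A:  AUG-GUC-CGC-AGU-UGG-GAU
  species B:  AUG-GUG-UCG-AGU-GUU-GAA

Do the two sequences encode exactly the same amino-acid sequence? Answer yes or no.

no

Codon 1: AUG Met / AUG Met — identical.
Codon 2: GUC Val / GUG Val — synonymous.
Codon 3: CGC Arg / UCG Ser — nonsynonymous.
Codon 4: AGU Ser / AGU Ser — identical.
Codon 5: UGG Trp / GUU Val — nonsynonymous.
Codon 6: GAU Asp / GAA Glu — nonsynonymous.
Nonsynonymous differences: 3 → different protein.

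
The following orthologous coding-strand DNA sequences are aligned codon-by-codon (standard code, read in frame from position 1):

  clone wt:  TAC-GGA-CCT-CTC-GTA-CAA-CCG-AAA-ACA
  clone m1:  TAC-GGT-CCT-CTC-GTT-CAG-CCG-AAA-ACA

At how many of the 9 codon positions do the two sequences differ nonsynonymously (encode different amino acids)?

0

Codon 1: TAC Tyr / TAC Tyr — identical.
Codon 2: GGA Gly / GGT Gly — synonymous.
Codon 3: CCT Pro / CCT Pro — identical.
Codon 4: CTC Leu / CTC Leu — identical.
Codon 5: GTA Val / GTT Val — synonymous.
Codon 6: CAA Gln / CAG Gln — synonymous.
Codon 7: CCG Pro / CCG Pro — identical.
Codon 8: AAA Lys / AAA Lys — identical.
Codon 9: ACA Thr / ACA Thr — identical.
Nonsynonymous differences: 0.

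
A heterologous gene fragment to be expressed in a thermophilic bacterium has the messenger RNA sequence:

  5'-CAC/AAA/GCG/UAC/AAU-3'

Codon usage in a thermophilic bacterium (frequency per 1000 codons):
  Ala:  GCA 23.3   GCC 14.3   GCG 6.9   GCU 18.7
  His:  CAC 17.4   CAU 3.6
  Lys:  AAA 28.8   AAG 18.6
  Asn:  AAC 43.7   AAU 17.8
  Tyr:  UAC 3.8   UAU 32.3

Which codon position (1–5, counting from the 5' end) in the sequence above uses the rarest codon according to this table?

Codon 1 CAC (His): 17.4 per 1000.
Codon 2 AAA (Lys): 28.8 per 1000.
Codon 3 GCG (Ala): 6.9 per 1000.
Codon 4 UAC (Tyr): 3.8 per 1000.
Codon 5 AAU (Asn): 17.8 per 1000.
Lowest frequency is 3.8 at codon 4.

4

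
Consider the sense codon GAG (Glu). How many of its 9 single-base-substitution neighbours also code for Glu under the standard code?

1

Position 1: none → 0 synonymous.
Position 2: none → 0 synonymous.
Position 3: GAA → 1 synonymous.
Total: 0 + 0 + 1 = 1.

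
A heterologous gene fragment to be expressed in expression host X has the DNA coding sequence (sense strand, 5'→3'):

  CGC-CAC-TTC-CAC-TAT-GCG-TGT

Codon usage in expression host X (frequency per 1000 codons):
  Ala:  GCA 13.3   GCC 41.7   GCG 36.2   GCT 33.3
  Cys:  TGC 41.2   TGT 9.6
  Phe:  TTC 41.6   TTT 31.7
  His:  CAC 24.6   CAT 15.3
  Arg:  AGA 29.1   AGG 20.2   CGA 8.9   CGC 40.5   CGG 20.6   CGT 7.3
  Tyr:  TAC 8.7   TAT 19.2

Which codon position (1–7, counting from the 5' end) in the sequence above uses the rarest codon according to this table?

7

Codon 1 CGC (Arg): 40.5 per 1000.
Codon 2 CAC (His): 24.6 per 1000.
Codon 3 TTC (Phe): 41.6 per 1000.
Codon 4 CAC (His): 24.6 per 1000.
Codon 5 TAT (Tyr): 19.2 per 1000.
Codon 6 GCG (Ala): 36.2 per 1000.
Codon 7 TGT (Cys): 9.6 per 1000.
Lowest frequency is 9.6 at codon 7.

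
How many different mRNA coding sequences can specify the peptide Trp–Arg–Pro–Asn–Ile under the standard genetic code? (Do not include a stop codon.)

Trp: 1 codon.
Arg: 6 codons.
Pro: 4 codons.
Asn: 2 codons.
Ile: 3 codons.
1 × 6 × 4 × 2 × 3 = 144.

144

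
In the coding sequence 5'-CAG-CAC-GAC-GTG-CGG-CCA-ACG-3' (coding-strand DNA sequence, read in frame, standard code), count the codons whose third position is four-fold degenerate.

Codon 1 CAG (Gln): third position 2-fold.
Codon 2 CAC (His): third position 2-fold.
Codon 3 GAC (Asp): third position 2-fold.
Codon 4 GTG (Val): third position 4-fold.
Codon 5 CGG (Arg): third position 4-fold.
Codon 6 CCA (Pro): third position 4-fold.
Codon 7 ACG (Thr): third position 4-fold.
Four-fold degenerate third positions: 4.

4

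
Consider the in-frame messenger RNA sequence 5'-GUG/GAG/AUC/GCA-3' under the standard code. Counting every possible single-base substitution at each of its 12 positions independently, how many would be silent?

Codon 1 (GUG, Val): 3 synonymous substitutions.
Codon 2 (GAG, Glu): 1 synonymous substitution.
Codon 3 (AUC, Ile): 2 synonymous substitutions.
Codon 4 (GCA, Ala): 3 synonymous substitutions.
Total: 3 + 1 + 2 + 3 = 9.

9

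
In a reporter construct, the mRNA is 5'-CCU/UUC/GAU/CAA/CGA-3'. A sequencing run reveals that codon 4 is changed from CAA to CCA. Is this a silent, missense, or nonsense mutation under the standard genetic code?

Position 11 falls in codon 4: CAA → Gln.
After the substitution the codon is CCA → Pro.
Gln ≠ Pro, so this is a missense mutation.

missense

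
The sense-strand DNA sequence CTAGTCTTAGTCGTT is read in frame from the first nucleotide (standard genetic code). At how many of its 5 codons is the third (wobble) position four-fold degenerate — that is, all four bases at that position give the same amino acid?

Codon 1 CTA (Leu): third position 4-fold.
Codon 2 GTC (Val): third position 4-fold.
Codon 3 TTA (Leu): third position 2-fold.
Codon 4 GTC (Val): third position 4-fold.
Codon 5 GTT (Val): third position 4-fold.
Four-fold degenerate third positions: 4.

4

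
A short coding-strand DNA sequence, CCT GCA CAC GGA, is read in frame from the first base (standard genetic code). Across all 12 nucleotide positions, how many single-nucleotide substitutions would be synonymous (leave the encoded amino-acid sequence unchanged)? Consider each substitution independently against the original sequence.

10

Codon 1 (CCT, Pro): 3 synonymous substitutions.
Codon 2 (GCA, Ala): 3 synonymous substitutions.
Codon 3 (CAC, His): 1 synonymous substitution.
Codon 4 (GGA, Gly): 3 synonymous substitutions.
Total: 3 + 3 + 1 + 3 = 10.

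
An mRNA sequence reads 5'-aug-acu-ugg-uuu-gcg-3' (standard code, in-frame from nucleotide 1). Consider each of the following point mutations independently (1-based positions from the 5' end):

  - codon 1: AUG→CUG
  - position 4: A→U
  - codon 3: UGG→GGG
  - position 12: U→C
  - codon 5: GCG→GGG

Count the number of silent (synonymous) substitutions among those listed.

Codon 1: AUG (Met) → CUG (Leu) — missense.
Codon 2: ACU (Thr) → UCU (Ser) — missense.
Codon 3: UGG (Trp) → GGG (Gly) — missense.
Codon 4: UUU (Phe) → UUC (Phe) — synonymous.
Codon 5: GCG (Ala) → GGG (Gly) — missense.
Synonymous: 1 of 5.

1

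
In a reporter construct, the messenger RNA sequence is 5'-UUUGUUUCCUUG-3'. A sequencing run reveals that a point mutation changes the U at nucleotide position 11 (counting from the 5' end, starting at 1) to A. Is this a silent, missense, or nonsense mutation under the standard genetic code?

Position 11 falls in codon 4: UUG → Leu.
After the substitution the codon is UAG → Stop.
The new codon is a stop codon, so this is a nonsense mutation.

nonsense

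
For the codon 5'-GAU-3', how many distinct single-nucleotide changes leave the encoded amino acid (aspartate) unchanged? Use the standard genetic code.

Position 1: none → 0 synonymous.
Position 2: none → 0 synonymous.
Position 3: GAC → 1 synonymous.
Total: 0 + 0 + 1 = 1.

1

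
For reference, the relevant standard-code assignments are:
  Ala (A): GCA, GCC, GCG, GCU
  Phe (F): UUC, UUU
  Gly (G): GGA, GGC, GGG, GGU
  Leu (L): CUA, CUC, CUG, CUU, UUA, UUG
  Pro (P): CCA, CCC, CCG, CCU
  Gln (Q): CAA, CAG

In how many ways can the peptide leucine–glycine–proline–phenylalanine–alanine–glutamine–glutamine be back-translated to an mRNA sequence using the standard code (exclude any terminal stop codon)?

Leu: 6 codons.
Gly: 4 codons.
Pro: 4 codons.
Phe: 2 codons.
Ala: 4 codons.
Gln: 2 codons.
Gln: 2 codons.
6 × 4 × 4 × 2 × 4 × 2 × 2 = 3072.

3072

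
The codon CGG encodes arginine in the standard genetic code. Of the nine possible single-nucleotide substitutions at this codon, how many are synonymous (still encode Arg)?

4

Position 1: AGG → 1 synonymous.
Position 2: none → 0 synonymous.
Position 3: CGU, CGC, CGA → 3 synonymous.
Total: 1 + 0 + 3 = 4.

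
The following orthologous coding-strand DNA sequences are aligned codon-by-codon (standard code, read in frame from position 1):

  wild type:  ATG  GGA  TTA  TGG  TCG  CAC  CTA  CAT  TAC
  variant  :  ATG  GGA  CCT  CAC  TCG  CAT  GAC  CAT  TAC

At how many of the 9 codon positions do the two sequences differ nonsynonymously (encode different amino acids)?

3

Codon 1: ATG Met / ATG Met — identical.
Codon 2: GGA Gly / GGA Gly — identical.
Codon 3: TTA Leu / CCT Pro — nonsynonymous.
Codon 4: TGG Trp / CAC His — nonsynonymous.
Codon 5: TCG Ser / TCG Ser — identical.
Codon 6: CAC His / CAT His — synonymous.
Codon 7: CTA Leu / GAC Asp — nonsynonymous.
Codon 8: CAT His / CAT His — identical.
Codon 9: TAC Tyr / TAC Tyr — identical.
Nonsynonymous differences: 3.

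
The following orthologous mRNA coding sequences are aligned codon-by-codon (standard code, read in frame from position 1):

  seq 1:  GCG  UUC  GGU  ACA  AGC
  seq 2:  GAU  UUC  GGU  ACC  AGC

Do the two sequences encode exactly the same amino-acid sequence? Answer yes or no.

Codon 1: GCG Ala / GAU Asp — nonsynonymous.
Codon 2: UUC Phe / UUC Phe — identical.
Codon 3: GGU Gly / GGU Gly — identical.
Codon 4: ACA Thr / ACC Thr — synonymous.
Codon 5: AGC Ser / AGC Ser — identical.
Nonsynonymous differences: 1 → different protein.

no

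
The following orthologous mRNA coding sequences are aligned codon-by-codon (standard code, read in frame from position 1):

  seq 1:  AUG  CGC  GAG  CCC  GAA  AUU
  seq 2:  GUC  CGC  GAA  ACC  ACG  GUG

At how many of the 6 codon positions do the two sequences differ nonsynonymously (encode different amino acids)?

Codon 1: AUG Met / GUC Val — nonsynonymous.
Codon 2: CGC Arg / CGC Arg — identical.
Codon 3: GAG Glu / GAA Glu — synonymous.
Codon 4: CCC Pro / ACC Thr — nonsynonymous.
Codon 5: GAA Glu / ACG Thr — nonsynonymous.
Codon 6: AUU Ile / GUG Val — nonsynonymous.
Nonsynonymous differences: 4.

4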